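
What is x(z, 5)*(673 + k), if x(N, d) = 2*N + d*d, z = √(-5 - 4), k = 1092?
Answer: 44125 + 10590*I ≈ 44125.0 + 10590.0*I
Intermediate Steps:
z = 3*I (z = √(-9) = 3*I ≈ 3.0*I)
x(N, d) = d² + 2*N (x(N, d) = 2*N + d² = d² + 2*N)
x(z, 5)*(673 + k) = (5² + 2*(3*I))*(673 + 1092) = (25 + 6*I)*1765 = 44125 + 10590*I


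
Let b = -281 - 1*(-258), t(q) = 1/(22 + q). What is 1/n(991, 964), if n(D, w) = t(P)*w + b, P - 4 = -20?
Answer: 3/413 ≈ 0.0072639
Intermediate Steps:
P = -16 (P = 4 - 20 = -16)
b = -23 (b = -281 + 258 = -23)
n(D, w) = -23 + w/6 (n(D, w) = w/(22 - 16) - 23 = w/6 - 23 = -23 + w/6)
1/n(991, 964) = 1/(-23 + (⅙)*964) = 1/(-23 + 482/3) = 1/(413/3) = 3/413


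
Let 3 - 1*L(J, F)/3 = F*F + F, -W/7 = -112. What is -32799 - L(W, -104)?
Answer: -672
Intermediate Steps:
W = 784 (W = -7*(-112) = 784)
L(J, F) = 9 - 3*F - 3*F² (L(J, F) = 9 - 3*(F*F + F) = 9 - 3*(F² + F) = 9 - 3*(F + F²) = 9 + (-3*F - 3*F²) = 9 - 3*F - 3*F²)
-32799 - L(W, -104) = -32799 - (9 - 3*(-104) - 3*(-104)²) = -32799 - (9 + 312 - 3*10816) = -32799 - (9 + 312 - 32448) = -32799 - 1*(-32127) = -32799 + 32127 = -672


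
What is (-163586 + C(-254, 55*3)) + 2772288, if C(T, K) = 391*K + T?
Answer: 2672963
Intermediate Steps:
C(T, K) = T + 391*K
(-163586 + C(-254, 55*3)) + 2772288 = (-163586 + (-254 + 391*(55*3))) + 2772288 = (-163586 + (-254 + 391*165)) + 2772288 = (-163586 + (-254 + 64515)) + 2772288 = (-163586 + 64261) + 2772288 = -99325 + 2772288 = 2672963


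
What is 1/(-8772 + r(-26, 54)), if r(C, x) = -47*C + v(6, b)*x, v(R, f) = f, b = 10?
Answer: -1/7010 ≈ -0.00014265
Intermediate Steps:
r(C, x) = -47*C + 10*x
1/(-8772 + r(-26, 54)) = 1/(-8772 + (-47*(-26) + 10*54)) = 1/(-8772 + (1222 + 540)) = 1/(-8772 + 1762) = 1/(-7010) = -1/7010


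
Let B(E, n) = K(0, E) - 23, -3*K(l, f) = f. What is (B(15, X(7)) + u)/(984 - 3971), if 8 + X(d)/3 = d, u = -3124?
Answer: 3152/2987 ≈ 1.0552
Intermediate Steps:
X(d) = -24 + 3*d
K(l, f) = -f/3
B(E, n) = -23 - E/3 (B(E, n) = -E/3 - 23 = -23 - E/3)
(B(15, X(7)) + u)/(984 - 3971) = ((-23 - ⅓*15) - 3124)/(984 - 3971) = ((-23 - 5) - 3124)/(-2987) = (-28 - 3124)*(-1/2987) = -3152*(-1/2987) = 3152/2987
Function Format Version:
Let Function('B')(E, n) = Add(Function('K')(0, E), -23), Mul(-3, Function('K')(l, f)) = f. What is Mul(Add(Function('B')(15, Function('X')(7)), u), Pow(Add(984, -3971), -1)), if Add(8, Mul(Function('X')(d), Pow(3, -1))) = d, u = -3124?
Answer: Rational(3152, 2987) ≈ 1.0552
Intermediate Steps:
Function('X')(d) = Add(-24, Mul(3, d))
Function('K')(l, f) = Mul(Rational(-1, 3), f)
Function('B')(E, n) = Add(-23, Mul(Rational(-1, 3), E)) (Function('B')(E, n) = Add(Mul(Rational(-1, 3), E), -23) = Add(-23, Mul(Rational(-1, 3), E)))
Mul(Add(Function('B')(15, Function('X')(7)), u), Pow(Add(984, -3971), -1)) = Mul(Add(Add(-23, Mul(Rational(-1, 3), 15)), -3124), Pow(Add(984, -3971), -1)) = Mul(Add(Add(-23, -5), -3124), Pow(-2987, -1)) = Mul(Add(-28, -3124), Rational(-1, 2987)) = Mul(-3152, Rational(-1, 2987)) = Rational(3152, 2987)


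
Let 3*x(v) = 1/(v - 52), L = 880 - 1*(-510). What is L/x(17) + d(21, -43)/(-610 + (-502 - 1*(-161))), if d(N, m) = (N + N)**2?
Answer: -46266738/317 ≈ -1.4595e+5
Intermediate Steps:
d(N, m) = 4*N**2 (d(N, m) = (2*N)**2 = 4*N**2)
L = 1390 (L = 880 + 510 = 1390)
x(v) = 1/(3*(-52 + v)) (x(v) = 1/(3*(v - 52)) = 1/(3*(-52 + v)))
L/x(17) + d(21, -43)/(-610 + (-502 - 1*(-161))) = 1390/((1/(3*(-52 + 17)))) + (4*21**2)/(-610 + (-502 - 1*(-161))) = 1390/(((1/3)/(-35))) + (4*441)/(-610 + (-502 + 161)) = 1390/(((1/3)*(-1/35))) + 1764/(-610 - 341) = 1390/(-1/105) + 1764/(-951) = 1390*(-105) + 1764*(-1/951) = -145950 - 588/317 = -46266738/317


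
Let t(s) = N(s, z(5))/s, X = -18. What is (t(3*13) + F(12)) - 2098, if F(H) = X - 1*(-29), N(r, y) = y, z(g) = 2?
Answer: -81391/39 ≈ -2086.9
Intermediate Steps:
t(s) = 2/s
F(H) = 11 (F(H) = -18 - 1*(-29) = -18 + 29 = 11)
(t(3*13) + F(12)) - 2098 = (2/((3*13)) + 11) - 2098 = (2/39 + 11) - 2098 = 431/39 - 2098 = -81391/39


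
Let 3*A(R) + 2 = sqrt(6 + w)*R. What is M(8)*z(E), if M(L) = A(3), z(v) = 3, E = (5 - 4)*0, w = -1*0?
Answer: -2 + 3*sqrt(6) ≈ 5.3485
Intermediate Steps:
w = 0
E = 0 (E = 1*0 = 0)
A(R) = -2/3 + R*sqrt(6)/3 (A(R) = -2/3 + (sqrt(6 + 0)*R)/3 = -2/3 + (sqrt(6)*R)/3 = -2/3 + (R*sqrt(6))/3 = -2/3 + R*sqrt(6)/3)
M(L) = -2/3 + sqrt(6) (M(L) = -2/3 + (1/3)*3*sqrt(6) = -2/3 + sqrt(6))
M(8)*z(E) = (-2/3 + sqrt(6))*3 = -2 + 3*sqrt(6)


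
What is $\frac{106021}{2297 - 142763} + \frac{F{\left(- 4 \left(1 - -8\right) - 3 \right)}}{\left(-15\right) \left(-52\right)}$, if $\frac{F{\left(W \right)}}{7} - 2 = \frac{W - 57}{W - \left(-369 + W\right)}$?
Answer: $- \frac{10123208}{13695435} \approx -0.73917$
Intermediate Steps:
$F{\left(W \right)} = \frac{1589}{123} + \frac{7 W}{369}$ ($F{\left(W \right)} = 14 + 7 \frac{W - 57}{W - \left(-369 + W\right)} = 14 + 7 \frac{-57 + W}{369} = 14 + 7 \left(-57 + W\right) \frac{1}{369} = 14 + 7 \left(- \frac{19}{123} + \frac{W}{369}\right) = 14 + \left(- \frac{133}{123} + \frac{7 W}{369}\right) = \frac{1589}{123} + \frac{7 W}{369}$)
$\frac{106021}{2297 - 142763} + \frac{F{\left(- 4 \left(1 - -8\right) - 3 \right)}}{\left(-15\right) \left(-52\right)} = \frac{106021}{2297 - 142763} + \frac{\frac{1589}{123} + \frac{7 \left(- 4 \left(1 - -8\right) - 3\right)}{369}}{\left(-15\right) \left(-52\right)} = \frac{106021}{2297 - 142763} + \frac{\frac{1589}{123} + \frac{7 \left(- 4 \left(1 + 8\right) - 3\right)}{369}}{780} = \frac{106021}{-140466} + \left(\frac{1589}{123} + \frac{7 \left(\left(-4\right) 9 - 3\right)}{369}\right) \frac{1}{780} = 106021 \left(- \frac{1}{140466}\right) + \left(\frac{1589}{123} + \frac{7 \left(-36 - 3\right)}{369}\right) \frac{1}{780} = - \frac{106021}{140466} + \left(\frac{1589}{123} + \frac{7}{369} \left(-39\right)\right) \frac{1}{780} = - \frac{106021}{140466} + \left(\frac{1589}{123} - \frac{91}{123}\right) \frac{1}{780} = - \frac{106021}{140466} + \frac{1498}{123} \cdot \frac{1}{780} = - \frac{106021}{140466} + \frac{749}{47970} = - \frac{10123208}{13695435}$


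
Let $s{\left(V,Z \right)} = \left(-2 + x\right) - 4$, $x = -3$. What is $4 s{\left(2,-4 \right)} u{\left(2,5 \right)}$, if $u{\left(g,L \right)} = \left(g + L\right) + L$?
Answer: $-432$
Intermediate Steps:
$s{\left(V,Z \right)} = -9$ ($s{\left(V,Z \right)} = \left(-2 - 3\right) - 4 = -5 - 4 = -9$)
$u{\left(g,L \right)} = g + 2 L$ ($u{\left(g,L \right)} = \left(L + g\right) + L = g + 2 L$)
$4 s{\left(2,-4 \right)} u{\left(2,5 \right)} = 4 \left(-9\right) \left(2 + 2 \cdot 5\right) = - 36 \left(2 + 10\right) = \left(-36\right) 12 = -432$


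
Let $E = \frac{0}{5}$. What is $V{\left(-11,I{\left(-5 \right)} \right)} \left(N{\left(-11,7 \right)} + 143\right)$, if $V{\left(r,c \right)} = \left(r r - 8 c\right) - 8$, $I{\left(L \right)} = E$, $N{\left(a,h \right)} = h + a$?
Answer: $15707$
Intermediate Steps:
$N{\left(a,h \right)} = a + h$
$E = 0$ ($E = 0 \cdot \frac{1}{5} = 0$)
$I{\left(L \right)} = 0$
$V{\left(r,c \right)} = -8 + r^{2} - 8 c$ ($V{\left(r,c \right)} = \left(r^{2} - 8 c\right) - 8 = -8 + r^{2} - 8 c$)
$V{\left(-11,I{\left(-5 \right)} \right)} \left(N{\left(-11,7 \right)} + 143\right) = \left(-8 + \left(-11\right)^{2} - 0\right) \left(\left(-11 + 7\right) + 143\right) = \left(-8 + 121 + 0\right) \left(-4 + 143\right) = 113 \cdot 139 = 15707$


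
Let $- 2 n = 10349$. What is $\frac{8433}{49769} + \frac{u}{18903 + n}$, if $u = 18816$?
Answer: $\frac{2104451889}{1366507433} \approx 1.54$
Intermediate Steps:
$n = - \frac{10349}{2}$ ($n = \left(- \frac{1}{2}\right) 10349 = - \frac{10349}{2} \approx -5174.5$)
$\frac{8433}{49769} + \frac{u}{18903 + n} = \frac{8433}{49769} + \frac{18816}{18903 - \frac{10349}{2}} = 8433 \cdot \frac{1}{49769} + \frac{18816}{\frac{27457}{2}} = \frac{8433}{49769} + 18816 \cdot \frac{2}{27457} = \frac{8433}{49769} + \frac{37632}{27457} = \frac{2104451889}{1366507433}$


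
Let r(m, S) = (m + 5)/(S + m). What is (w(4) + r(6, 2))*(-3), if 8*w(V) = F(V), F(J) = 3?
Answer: -21/4 ≈ -5.2500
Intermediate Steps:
r(m, S) = (5 + m)/(S + m)
w(V) = 3/8 (w(V) = (1/8)*3 = 3/8)
(w(4) + r(6, 2))*(-3) = (3/8 + (5 + 6)/(2 + 6))*(-3) = (3/8 + 11/8)*(-3) = (7/4)*(-3) = -21/4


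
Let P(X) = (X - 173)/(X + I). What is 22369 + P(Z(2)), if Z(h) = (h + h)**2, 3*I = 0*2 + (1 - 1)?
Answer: 357747/16 ≈ 22359.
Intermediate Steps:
I = 0 (I = (0*2 + (1 - 1))/3 = (0 + 0)/3 = (1/3)*0 = 0)
Z(h) = 4*h**2 (Z(h) = (2*h)**2 = 4*h**2)
P(X) = (-173 + X)/X (P(X) = (X - 173)/(X + 0) = (-173 + X)/X)
22369 + P(Z(2)) = 22369 + (-173 + 4*2**2)/((4*2**2)) = 22369 + (-173 + 4*4)/((4*4)) = 22369 + (-173 + 16)/16 = 22369 + (1/16)*(-157) = 22369 - 157/16 = 357747/16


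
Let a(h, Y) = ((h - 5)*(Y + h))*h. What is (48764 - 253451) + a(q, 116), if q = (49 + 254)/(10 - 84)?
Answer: -81255431649/405224 ≈ -2.0052e+5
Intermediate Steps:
q = -303/74 (q = 303/(-74) = 303*(-1/74) = -303/74 ≈ -4.0946)
a(h, Y) = h*(-5 + h)*(Y + h) (a(h, Y) = ((-5 + h)*(Y + h))*h = h*(-5 + h)*(Y + h))
(48764 - 253451) + a(q, 116) = (48764 - 253451) - 303*((-303/74)² - 5*116 - 5*(-303/74) + 116*(-303/74))/74 = -204687 - 303*(91809/5476 - 580 + 1515/74 - 17574/37)/74 = -204687 - 303/74*(-5573113/5476) = -204687 + 1688653239/405224 = -81255431649/405224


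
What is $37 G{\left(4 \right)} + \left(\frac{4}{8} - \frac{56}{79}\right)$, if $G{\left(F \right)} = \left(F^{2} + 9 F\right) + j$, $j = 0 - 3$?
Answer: $\frac{286421}{158} \approx 1812.8$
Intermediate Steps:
$j = -3$
$G{\left(F \right)} = -3 + F^{2} + 9 F$ ($G{\left(F \right)} = \left(F^{2} + 9 F\right) - 3 = -3 + F^{2} + 9 F$)
$37 G{\left(4 \right)} + \left(\frac{4}{8} - \frac{56}{79}\right) = 37 \left(-3 + 4^{2} + 9 \cdot 4\right) + \left(\frac{4}{8} - \frac{56}{79}\right) = 37 \left(-3 + 16 + 36\right) + \left(4 \cdot \frac{1}{8} - \frac{56}{79}\right) = 37 \cdot 49 + \left(\frac{1}{2} - \frac{56}{79}\right) = 1813 - \frac{33}{158} = \frac{286421}{158}$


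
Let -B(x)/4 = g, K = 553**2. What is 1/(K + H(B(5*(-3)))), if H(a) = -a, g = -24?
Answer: 1/305713 ≈ 3.2710e-6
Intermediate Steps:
K = 305809
B(x) = 96 (B(x) = -4*(-24) = 96)
1/(K + H(B(5*(-3)))) = 1/(305809 - 1*96) = 1/(305809 - 96) = 1/305713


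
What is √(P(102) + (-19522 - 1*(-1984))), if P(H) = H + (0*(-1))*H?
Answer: 2*I*√4359 ≈ 132.05*I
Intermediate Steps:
P(H) = H (P(H) = H + 0*H = H + 0 = H)
√(P(102) + (-19522 - 1*(-1984))) = √(102 + (-19522 - 1*(-1984))) = √(102 + (-19522 + 1984)) = √(102 - 17538) = √(-17436) = 2*I*√4359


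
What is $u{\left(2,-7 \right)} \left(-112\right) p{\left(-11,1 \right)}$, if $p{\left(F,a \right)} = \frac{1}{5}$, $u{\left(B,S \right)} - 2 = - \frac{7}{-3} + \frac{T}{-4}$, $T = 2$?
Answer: $- \frac{1288}{15} \approx -85.867$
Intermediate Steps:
$u{\left(B,S \right)} = \frac{23}{6}$ ($u{\left(B,S \right)} = 2 + \left(- \frac{7}{-3} + \frac{2}{-4}\right) = 2 + \left(\left(-7\right) \left(- \frac{1}{3}\right) + 2 \left(- \frac{1}{4}\right)\right) = 2 + \left(\frac{7}{3} - \frac{1}{2}\right) = 2 + \frac{11}{6} = \frac{23}{6}$)
$p{\left(F,a \right)} = \frac{1}{5}$
$u{\left(2,-7 \right)} \left(-112\right) p{\left(-11,1 \right)} = \frac{23}{6} \left(-112\right) \frac{1}{5} = \left(- \frac{1288}{3}\right) \frac{1}{5} = - \frac{1288}{15}$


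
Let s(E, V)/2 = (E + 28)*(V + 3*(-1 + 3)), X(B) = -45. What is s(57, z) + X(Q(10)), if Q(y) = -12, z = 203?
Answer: 35485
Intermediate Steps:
s(E, V) = 2*(6 + V)*(28 + E) (s(E, V) = 2*((E + 28)*(V + 3*(-1 + 3))) = 2*((28 + E)*(V + 3*2)) = 2*((28 + E)*(V + 6)) = 2*((28 + E)*(6 + V)) = 2*((6 + V)*(28 + E)) = 2*(6 + V)*(28 + E))
s(57, z) + X(Q(10)) = (336 + 12*57 + 56*203 + 2*57*203) - 45 = (336 + 684 + 11368 + 23142) - 45 = 35530 - 45 = 35485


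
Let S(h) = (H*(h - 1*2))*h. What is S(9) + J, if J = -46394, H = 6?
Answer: -46016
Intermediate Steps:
S(h) = h*(-12 + 6*h) (S(h) = (6*(h - 1*2))*h = (6*(h - 2))*h = (6*(-2 + h))*h = (-12 + 6*h)*h = h*(-12 + 6*h))
S(9) + J = 6*9*(-2 + 9) - 46394 = 6*9*7 - 46394 = 378 - 46394 = -46016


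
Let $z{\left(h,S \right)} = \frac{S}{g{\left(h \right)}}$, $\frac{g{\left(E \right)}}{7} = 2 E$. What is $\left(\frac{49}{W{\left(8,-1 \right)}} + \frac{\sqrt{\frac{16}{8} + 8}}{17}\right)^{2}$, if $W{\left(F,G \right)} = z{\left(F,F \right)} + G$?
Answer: $\frac{136003934}{48841} - \frac{1372 \sqrt{10}}{221} \approx 2765.0$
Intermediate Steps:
$g{\left(E \right)} = 14 E$ ($g{\left(E \right)} = 7 \cdot 2 E = 14 E$)
$z{\left(h,S \right)} = \frac{S}{14 h}$
$W{\left(F,G \right)} = \frac{1}{14} + G$ ($W{\left(F,G \right)} = \frac{F}{14 F} + G = \frac{1}{14} + G$)
$\left(\frac{49}{W{\left(8,-1 \right)}} + \frac{\sqrt{\frac{16}{8} + 8}}{17}\right)^{2} = \left(\frac{49}{\frac{1}{14} - 1} + \frac{\sqrt{\frac{16}{8} + 8}}{17}\right)^{2} = \left(\frac{49}{- \frac{13}{14}} + \sqrt{16 \cdot \frac{1}{8} + 8} \cdot \frac{1}{17}\right)^{2} = \left(49 \left(- \frac{14}{13}\right) + \sqrt{2 + 8} \cdot \frac{1}{17}\right)^{2} = \left(- \frac{686}{13} + \sqrt{10} \cdot \frac{1}{17}\right)^{2} = \left(- \frac{686}{13} + \frac{\sqrt{10}}{17}\right)^{2}$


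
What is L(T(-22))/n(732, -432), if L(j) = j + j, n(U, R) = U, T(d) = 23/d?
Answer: -23/8052 ≈ -0.0028564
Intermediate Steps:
L(j) = 2*j
L(T(-22))/n(732, -432) = (2*(23/(-22)))/732 = (2*(23*(-1/22)))*(1/732) = (2*(-23/22))*(1/732) = -23/11*1/732 = -23/8052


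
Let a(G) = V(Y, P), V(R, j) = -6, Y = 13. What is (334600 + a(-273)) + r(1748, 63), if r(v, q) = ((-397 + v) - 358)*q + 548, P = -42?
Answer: 397701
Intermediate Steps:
a(G) = -6
r(v, q) = 548 + q*(-755 + v) (r(v, q) = (-755 + v)*q + 548 = q*(-755 + v) + 548 = 548 + q*(-755 + v))
(334600 + a(-273)) + r(1748, 63) = (334600 - 6) + (548 - 755*63 + 63*1748) = 334594 + (548 - 47565 + 110124) = 334594 + 63107 = 397701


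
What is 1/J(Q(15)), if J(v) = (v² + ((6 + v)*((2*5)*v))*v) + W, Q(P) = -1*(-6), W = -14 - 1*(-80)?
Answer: 1/4422 ≈ 0.00022614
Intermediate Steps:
W = 66 (W = -14 + 80 = 66)
Q(P) = 6
J(v) = 66 + v² + 10*v²*(6 + v) (J(v) = (v² + ((6 + v)*((2*5)*v))*v) + 66 = (v² + ((6 + v)*(10*v))*v) + 66 = (v² + (10*v*(6 + v))*v) + 66 = (v² + 10*v²*(6 + v)) + 66 = 66 + v² + 10*v²*(6 + v))
1/J(Q(15)) = 1/(66 + 10*6³ + 61*6²) = 1/(66 + 10*216 + 61*36) = 1/(66 + 2160 + 2196) = 1/4422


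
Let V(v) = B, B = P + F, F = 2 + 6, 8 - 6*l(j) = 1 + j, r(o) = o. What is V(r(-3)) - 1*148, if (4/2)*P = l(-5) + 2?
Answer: -138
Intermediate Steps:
l(j) = 7/6 - j/6 (l(j) = 4/3 - (1 + j)/6 = 4/3 + (-⅙ - j/6) = 7/6 - j/6)
F = 8
P = 2 (P = ((7/6 - ⅙*(-5)) + 2)/2 = ((7/6 + ⅚) + 2)/2 = (2 + 2)/2 = (½)*4 = 2)
B = 10 (B = 2 + 8 = 10)
V(v) = 10
V(r(-3)) - 1*148 = 10 - 1*148 = 10 - 148 = -138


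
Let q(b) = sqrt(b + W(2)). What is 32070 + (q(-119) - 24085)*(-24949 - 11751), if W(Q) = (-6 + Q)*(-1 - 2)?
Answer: 883951570 - 36700*I*sqrt(107) ≈ 8.8395e+8 - 3.7963e+5*I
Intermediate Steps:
W(Q) = 18 - 3*Q (W(Q) = (-6 + Q)*(-3) = 18 - 3*Q)
q(b) = sqrt(12 + b) (q(b) = sqrt(b + (18 - 3*2)) = sqrt(b + (18 - 6)) = sqrt(b + 12) = sqrt(12 + b))
32070 + (q(-119) - 24085)*(-24949 - 11751) = 32070 + (sqrt(12 - 119) - 24085)*(-24949 - 11751) = 32070 + (sqrt(-107) - 24085)*(-36700) = 32070 + (I*sqrt(107) - 24085)*(-36700) = 32070 + (-24085 + I*sqrt(107))*(-36700) = 32070 + (883919500 - 36700*I*sqrt(107)) = 883951570 - 36700*I*sqrt(107)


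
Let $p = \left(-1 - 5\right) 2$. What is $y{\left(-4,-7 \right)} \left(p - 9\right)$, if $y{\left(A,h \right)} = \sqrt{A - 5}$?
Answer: $- 63 i \approx - 63.0 i$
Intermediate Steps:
$p = -12$ ($p = \left(-6\right) 2 = -12$)
$y{\left(A,h \right)} = \sqrt{-5 + A}$
$y{\left(-4,-7 \right)} \left(p - 9\right) = \sqrt{-5 - 4} \left(-12 - 9\right) = \sqrt{-9} \left(-21\right) = 3 i \left(-21\right) = - 63 i$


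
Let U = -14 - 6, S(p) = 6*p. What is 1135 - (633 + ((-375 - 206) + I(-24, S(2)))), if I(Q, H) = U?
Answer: 1103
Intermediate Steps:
U = -20
I(Q, H) = -20
1135 - (633 + ((-375 - 206) + I(-24, S(2)))) = 1135 - (633 + ((-375 - 206) - 20)) = 1135 - (633 + (-581 - 20)) = 1135 - (633 - 601) = 1135 - 1*32 = 1135 - 32 = 1103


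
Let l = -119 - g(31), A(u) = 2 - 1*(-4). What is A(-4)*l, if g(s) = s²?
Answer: -6480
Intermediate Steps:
A(u) = 6 (A(u) = 2 + 4 = 6)
l = -1080 (l = -119 - 1*31² = -119 - 1*961 = -119 - 961 = -1080)
A(-4)*l = 6*(-1080) = -6480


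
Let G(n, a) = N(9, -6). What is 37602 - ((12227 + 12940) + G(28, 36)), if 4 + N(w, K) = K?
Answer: 12445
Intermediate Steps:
N(w, K) = -4 + K
G(n, a) = -10 (G(n, a) = -4 - 6 = -10)
37602 - ((12227 + 12940) + G(28, 36)) = 37602 - ((12227 + 12940) - 10) = 37602 - (25167 - 10) = 37602 - 1*25157 = 37602 - 25157 = 12445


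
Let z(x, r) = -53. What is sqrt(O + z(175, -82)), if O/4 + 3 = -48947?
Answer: 7*I*sqrt(3997) ≈ 442.55*I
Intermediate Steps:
O = -195800 (O = -12 + 4*(-48947) = -12 - 195788 = -195800)
sqrt(O + z(175, -82)) = sqrt(-195800 - 53) = sqrt(-195853) = 7*I*sqrt(3997)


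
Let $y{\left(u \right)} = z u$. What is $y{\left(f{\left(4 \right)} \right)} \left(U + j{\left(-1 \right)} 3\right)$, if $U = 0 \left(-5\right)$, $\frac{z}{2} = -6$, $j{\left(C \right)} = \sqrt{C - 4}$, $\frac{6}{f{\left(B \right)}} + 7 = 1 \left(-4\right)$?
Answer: $\frac{216 i \sqrt{5}}{11} \approx 43.908 i$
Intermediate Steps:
$f{\left(B \right)} = - \frac{6}{11}$ ($f{\left(B \right)} = \frac{6}{-7 + 1 \left(-4\right)} = \frac{6}{-7 - 4} = \frac{6}{-11} = 6 \left(- \frac{1}{11}\right) = - \frac{6}{11}$)
$j{\left(C \right)} = \sqrt{-4 + C}$
$z = -12$ ($z = 2 \left(-6\right) = -12$)
$U = 0$
$y{\left(u \right)} = - 12 u$
$y{\left(f{\left(4 \right)} \right)} \left(U + j{\left(-1 \right)} 3\right) = \left(-12\right) \left(- \frac{6}{11}\right) \left(0 + \sqrt{-4 - 1} \cdot 3\right) = \frac{72 \left(0 + \sqrt{-5} \cdot 3\right)}{11} = \frac{72 \left(0 + i \sqrt{5} \cdot 3\right)}{11} = \frac{72 \left(0 + 3 i \sqrt{5}\right)}{11} = \frac{72 \cdot 3 i \sqrt{5}}{11} = \frac{216 i \sqrt{5}}{11}$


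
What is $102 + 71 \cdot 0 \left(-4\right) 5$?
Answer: $102$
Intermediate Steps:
$102 + 71 \cdot 0 \left(-4\right) 5 = 102 + 71 \cdot 0 \cdot 5 = 102 + 71 \cdot 0 = 102 + 0 = 102$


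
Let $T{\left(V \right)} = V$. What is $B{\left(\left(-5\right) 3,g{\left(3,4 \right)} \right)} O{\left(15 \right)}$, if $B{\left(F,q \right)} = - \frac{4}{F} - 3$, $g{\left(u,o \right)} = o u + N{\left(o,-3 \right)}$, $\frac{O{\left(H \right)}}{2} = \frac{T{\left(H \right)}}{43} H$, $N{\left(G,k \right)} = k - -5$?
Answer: $- \frac{1230}{43} \approx -28.605$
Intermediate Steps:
$N{\left(G,k \right)} = 5 + k$ ($N{\left(G,k \right)} = k + 5 = 5 + k$)
$O{\left(H \right)} = \frac{2 H^{2}}{43}$ ($O{\left(H \right)} = 2 \frac{H}{43} H = 2 \frac{H^{2}}{43} = \frac{2 H^{2}}{43}$)
$g{\left(u,o \right)} = 2 + o u$ ($g{\left(u,o \right)} = o u + \left(5 - 3\right) = o u + 2 = 2 + o u$)
$B{\left(F,q \right)} = -3 - \frac{4}{F}$ ($B{\left(F,q \right)} = - \frac{4}{F} - 3 = -3 - \frac{4}{F}$)
$B{\left(\left(-5\right) 3,g{\left(3,4 \right)} \right)} O{\left(15 \right)} = \left(-3 - \frac{4}{\left(-5\right) 3}\right) \frac{2 \cdot 15^{2}}{43} = \left(-3 - \frac{4}{-15}\right) \frac{2}{43} \cdot 225 = \left(-3 - - \frac{4}{15}\right) \frac{450}{43} = \left(-3 + \frac{4}{15}\right) \frac{450}{43} = \left(- \frac{41}{15}\right) \frac{450}{43} = - \frac{1230}{43}$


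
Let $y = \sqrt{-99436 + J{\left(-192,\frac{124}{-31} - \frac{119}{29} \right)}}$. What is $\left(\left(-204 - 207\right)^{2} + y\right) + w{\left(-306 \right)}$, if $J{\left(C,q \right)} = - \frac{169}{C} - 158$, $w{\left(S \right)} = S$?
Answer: $168615 + \frac{i \sqrt{57365637}}{24} \approx 1.6862 \cdot 10^{5} + 315.58 i$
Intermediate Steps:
$J{\left(C,q \right)} = -158 - \frac{169}{C}$ ($J{\left(C,q \right)} = - \frac{169}{C} - 158 = -158 - \frac{169}{C}$)
$y = \frac{i \sqrt{57365637}}{24}$ ($y = \sqrt{-99436 - \left(158 + \frac{169}{-192}\right)} = \sqrt{-99436 - \frac{30167}{192}} = \sqrt{- \frac{19121879}{192}} = \frac{i \sqrt{57365637}}{24} \approx 315.58 i$)
$\left(\left(-204 - 207\right)^{2} + y\right) + w{\left(-306 \right)} = \left(\left(-204 - 207\right)^{2} + \frac{i \sqrt{57365637}}{24}\right) - 306 = \left(\left(-411\right)^{2} + \frac{i \sqrt{57365637}}{24}\right) - 306 = \left(168921 + \frac{i \sqrt{57365637}}{24}\right) - 306 = 168615 + \frac{i \sqrt{57365637}}{24}$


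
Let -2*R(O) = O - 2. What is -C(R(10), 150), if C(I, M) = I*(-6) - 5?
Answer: -19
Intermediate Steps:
R(O) = 1 - O/2 (R(O) = -(O - 2)/2 = -(-2 + O)/2 = 1 - O/2)
C(I, M) = -5 - 6*I (C(I, M) = -6*I - 5 = -5 - 6*I)
-C(R(10), 150) = -(-5 - 6*(1 - 1/2*10)) = -(-5 - 6*(1 - 5)) = -(-5 - 6*(-4)) = -(-5 + 24) = -1*19 = -19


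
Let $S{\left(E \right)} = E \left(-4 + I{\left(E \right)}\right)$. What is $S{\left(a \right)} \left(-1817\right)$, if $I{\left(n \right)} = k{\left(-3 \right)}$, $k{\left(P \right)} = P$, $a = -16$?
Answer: $-203504$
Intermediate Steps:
$I{\left(n \right)} = -3$
$S{\left(E \right)} = - 7 E$ ($S{\left(E \right)} = E \left(-4 - 3\right) = E \left(-7\right) = - 7 E$)
$S{\left(a \right)} \left(-1817\right) = \left(-7\right) \left(-16\right) \left(-1817\right) = 112 \left(-1817\right) = -203504$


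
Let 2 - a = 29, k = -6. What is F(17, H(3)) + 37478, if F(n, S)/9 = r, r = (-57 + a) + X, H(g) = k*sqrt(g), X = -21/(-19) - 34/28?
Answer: 9767791/266 ≈ 36721.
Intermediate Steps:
a = -27 (a = 2 - 1*29 = 2 - 29 = -27)
X = -29/266 (X = -21*(-1/19) - 34*1/28 = 21/19 - 17/14 = -29/266 ≈ -0.10902)
H(g) = -6*sqrt(g)
r = -22373/266 (r = (-57 - 27) - 29/266 = -84 - 29/266 = -22373/266 ≈ -84.109)
F(n, S) = -201357/266 (F(n, S) = 9*(-22373/266) = -201357/266)
F(17, H(3)) + 37478 = -201357/266 + 37478 = 9767791/266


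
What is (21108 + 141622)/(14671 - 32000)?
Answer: -162730/17329 ≈ -9.3906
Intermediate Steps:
(21108 + 141622)/(14671 - 32000) = 162730/(-17329) = 162730*(-1/17329) = -162730/17329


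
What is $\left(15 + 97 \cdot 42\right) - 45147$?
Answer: $-41058$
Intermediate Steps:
$\left(15 + 97 \cdot 42\right) - 45147 = \left(15 + 4074\right) - 45147 = 4089 - 45147 = -41058$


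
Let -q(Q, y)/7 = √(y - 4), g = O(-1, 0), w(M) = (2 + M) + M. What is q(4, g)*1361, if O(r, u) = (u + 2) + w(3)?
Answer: -9527*√6 ≈ -23336.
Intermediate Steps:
w(M) = 2 + 2*M
O(r, u) = 10 + u (O(r, u) = (u + 2) + (2 + 2*3) = (2 + u) + (2 + 6) = (2 + u) + 8 = 10 + u)
g = 10 (g = 10 + 0 = 10)
q(Q, y) = -7*√(-4 + y) (q(Q, y) = -7*√(y - 4) = -7*√(-4 + y))
q(4, g)*1361 = -7*√(-4 + 10)*1361 = -7*√6*1361 = -9527*√6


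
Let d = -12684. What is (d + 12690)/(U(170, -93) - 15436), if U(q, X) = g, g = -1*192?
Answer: -3/7814 ≈ -0.00038393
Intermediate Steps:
g = -192
U(q, X) = -192
(d + 12690)/(U(170, -93) - 15436) = (-12684 + 12690)/(-192 - 15436) = 6/(-15628) = 6*(-1/15628) = -3/7814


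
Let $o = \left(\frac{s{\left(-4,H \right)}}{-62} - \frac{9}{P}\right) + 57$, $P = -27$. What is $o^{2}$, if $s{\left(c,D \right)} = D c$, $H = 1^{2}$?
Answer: $\frac{28494244}{8649} \approx 3294.5$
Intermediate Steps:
$H = 1$
$o = \frac{5338}{93}$ ($o = \left(\frac{1 \left(-4\right)}{-62} - \frac{9}{-27}\right) + 57 = \left(\left(-4\right) \left(- \frac{1}{62}\right) - - \frac{1}{3}\right) + 57 = \left(\frac{2}{31} + \frac{1}{3}\right) + 57 = \frac{37}{93} + 57 = \frac{5338}{93} \approx 57.398$)
$o^{2} = \left(\frac{5338}{93}\right)^{2} = \frac{28494244}{8649}$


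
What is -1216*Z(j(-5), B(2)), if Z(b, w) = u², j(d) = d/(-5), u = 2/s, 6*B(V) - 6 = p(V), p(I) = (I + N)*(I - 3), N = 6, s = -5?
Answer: -4864/25 ≈ -194.56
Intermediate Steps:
p(I) = (-3 + I)*(6 + I) (p(I) = (I + 6)*(I - 3) = (6 + I)*(-3 + I) = (-3 + I)*(6 + I))
B(V) = -2 + V/2 + V²/6 (B(V) = 1 + (-18 + V² + 3*V)/6 = 1 + (-3 + V/2 + V²/6) = -2 + V/2 + V²/6)
u = -⅖ (u = 2/(-5) = 2*(-⅕) = -⅖ ≈ -0.40000)
j(d) = -d/5 (j(d) = d*(-⅕) = -d/5)
Z(b, w) = 4/25 (Z(b, w) = (-⅖)² = 4/25)
-1216*Z(j(-5), B(2)) = -1216*4/25 = -4864/25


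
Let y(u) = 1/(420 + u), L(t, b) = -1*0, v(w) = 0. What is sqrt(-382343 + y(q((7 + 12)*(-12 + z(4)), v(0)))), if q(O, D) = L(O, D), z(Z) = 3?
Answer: I*sqrt(16861326195)/210 ≈ 618.34*I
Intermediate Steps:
L(t, b) = 0
q(O, D) = 0
sqrt(-382343 + y(q((7 + 12)*(-12 + z(4)), v(0)))) = sqrt(-382343 + 1/(420 + 0)) = sqrt(-382343 + 1/420) = sqrt(-160584059/420) = I*sqrt(16861326195)/210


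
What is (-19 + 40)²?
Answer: 441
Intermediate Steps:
(-19 + 40)² = 21² = 441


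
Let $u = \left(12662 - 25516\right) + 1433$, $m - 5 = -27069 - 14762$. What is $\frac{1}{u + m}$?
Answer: $- \frac{1}{53247} \approx -1.878 \cdot 10^{-5}$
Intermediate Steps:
$m = -41826$ ($m = 5 - 41831 = -41826$)
$u = -11421$ ($u = -12854 + 1433 = -11421$)
$\frac{1}{u + m} = \frac{1}{-11421 - 41826} = \frac{1}{-53247} = - \frac{1}{53247}$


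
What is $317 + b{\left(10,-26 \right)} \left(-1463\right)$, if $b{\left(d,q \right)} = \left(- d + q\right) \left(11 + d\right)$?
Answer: $1106345$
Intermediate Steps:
$b{\left(d,q \right)} = \left(11 + d\right) \left(q - d\right)$ ($b{\left(d,q \right)} = \left(q - d\right) \left(11 + d\right) = \left(11 + d\right) \left(q - d\right)$)
$317 + b{\left(10,-26 \right)} \left(-1463\right) = 317 + \left(- 10^{2} - 110 + 11 \left(-26\right) + 10 \left(-26\right)\right) \left(-1463\right) = 317 + \left(\left(-1\right) 100 - 110 - 286 - 260\right) \left(-1463\right) = 317 + \left(-100 - 110 - 286 - 260\right) \left(-1463\right) = 317 - -1106028 = 317 + 1106028 = 1106345$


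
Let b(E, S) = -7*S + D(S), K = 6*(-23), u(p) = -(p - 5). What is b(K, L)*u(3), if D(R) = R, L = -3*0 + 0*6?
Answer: 0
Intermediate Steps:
u(p) = 5 - p (u(p) = -(-5 + p) = 5 - p)
L = 0 (L = 0 + 0 = 0)
K = -138
b(E, S) = -6*S (b(E, S) = -7*S + S = -6*S)
b(K, L)*u(3) = (-6*0)*(5 - 1*3) = 0*(5 - 3) = 0*2 = 0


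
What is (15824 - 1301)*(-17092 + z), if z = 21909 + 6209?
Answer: 160130598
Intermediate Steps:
z = 28118
(15824 - 1301)*(-17092 + z) = (15824 - 1301)*(-17092 + 28118) = 14523*11026 = 160130598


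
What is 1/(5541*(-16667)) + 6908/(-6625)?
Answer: -637966565701/611830986375 ≈ -1.0427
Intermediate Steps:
1/(5541*(-16667)) + 6908/(-6625) = (1/5541)*(-1/16667) + 6908*(-1/6625) = -1/92351847 - 6908/6625 = -637966565701/611830986375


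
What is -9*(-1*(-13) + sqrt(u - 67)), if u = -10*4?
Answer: -117 - 9*I*sqrt(107) ≈ -117.0 - 93.097*I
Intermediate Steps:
u = -40
-9*(-1*(-13) + sqrt(u - 67)) = -9*(-1*(-13) + sqrt(-40 - 67)) = -9*(13 + sqrt(-107)) = -9*(13 + I*sqrt(107)) = -117 - 9*I*sqrt(107)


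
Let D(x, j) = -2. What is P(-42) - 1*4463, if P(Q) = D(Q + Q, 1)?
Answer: -4465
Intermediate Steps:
P(Q) = -2
P(-42) - 1*4463 = -2 - 1*4463 = -2 - 4463 = -4465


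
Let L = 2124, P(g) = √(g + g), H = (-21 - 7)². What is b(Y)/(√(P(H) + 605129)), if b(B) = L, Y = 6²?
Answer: 2124*√7/(7*√(86447 + 4*√2)) ≈ 2.7303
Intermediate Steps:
Y = 36
H = 784 (H = (-28)² = 784)
P(g) = √2*√g (P(g) = √(2*g) = √2*√g)
b(B) = 2124
b(Y)/(√(P(H) + 605129)) = 2124/(√(√2*√784 + 605129)) = 2124/(√(√2*28 + 605129)) = 2124/(√(28*√2 + 605129)) = 2124/(√(605129 + 28*√2)) = 2124/√(605129 + 28*√2)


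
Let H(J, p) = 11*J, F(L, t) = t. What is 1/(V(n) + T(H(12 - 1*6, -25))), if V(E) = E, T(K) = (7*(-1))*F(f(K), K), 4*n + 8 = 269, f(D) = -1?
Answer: -4/1587 ≈ -0.0025205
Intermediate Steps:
n = 261/4 (n = -2 + (¼)*269 = -2 + 269/4 = 261/4 ≈ 65.250)
T(K) = -7*K (T(K) = (7*(-1))*K = -7*K)
1/(V(n) + T(H(12 - 1*6, -25))) = 1/(261/4 - 77*(12 - 1*6)) = 1/(261/4 - 77*(12 - 6)) = 1/(261/4 - 77*6) = 1/(261/4 - 7*66) = 1/(261/4 - 462) = 1/(-1587/4) = -4/1587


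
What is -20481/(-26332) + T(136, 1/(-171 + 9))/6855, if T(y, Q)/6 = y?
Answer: 53961389/60168620 ≈ 0.89684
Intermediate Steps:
T(y, Q) = 6*y
-20481/(-26332) + T(136, 1/(-171 + 9))/6855 = -20481/(-26332) + (6*136)/6855 = -20481*(-1/26332) + 816*(1/6855) = 20481/26332 + 272/2285 = 53961389/60168620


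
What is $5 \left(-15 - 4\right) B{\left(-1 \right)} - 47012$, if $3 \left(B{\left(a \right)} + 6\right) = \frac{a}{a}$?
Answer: $- \frac{139421}{3} \approx -46474.0$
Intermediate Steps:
$B{\left(a \right)} = - \frac{17}{3}$ ($B{\left(a \right)} = -6 + \frac{a \frac{1}{a}}{3} = -6 + \frac{1}{3} \cdot 1 = -6 + \frac{1}{3} = - \frac{17}{3}$)
$5 \left(-15 - 4\right) B{\left(-1 \right)} - 47012 = 5 \left(-15 - 4\right) \left(- \frac{17}{3}\right) - 47012 = 5 \left(-19\right) \left(- \frac{17}{3}\right) - 47012 = \left(-95\right) \left(- \frac{17}{3}\right) - 47012 = \frac{1615}{3} - 47012 = - \frac{139421}{3}$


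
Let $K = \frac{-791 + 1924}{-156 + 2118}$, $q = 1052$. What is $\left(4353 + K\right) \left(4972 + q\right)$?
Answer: $\frac{8575885876}{327} \approx 2.6226 \cdot 10^{7}$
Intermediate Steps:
$K = \frac{1133}{1962} \approx 0.57747$
$\left(4353 + K\right) \left(4972 + q\right) = \left(4353 + \frac{1133}{1962}\right) \left(4972 + 1052\right) = \frac{8541719}{1962} \cdot 6024 = \frac{8575885876}{327}$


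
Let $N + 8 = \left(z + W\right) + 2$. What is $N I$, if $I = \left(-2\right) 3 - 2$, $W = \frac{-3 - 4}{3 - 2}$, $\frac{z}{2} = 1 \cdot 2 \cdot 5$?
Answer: $-56$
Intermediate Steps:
$z = 20$ ($z = 2 \cdot 1 \cdot 2 \cdot 5 = 2 \cdot 2 \cdot 5 = 2 \cdot 10 = 20$)
$W = -7$ ($W = - \frac{7}{1} = \left(-7\right) 1 = -7$)
$I = -8$ ($I = -6 - 2 = -8$)
$N = 7$ ($N = -8 + \left(\left(20 - 7\right) + 2\right) = -8 + \left(13 + 2\right) = -8 + 15 = 7$)
$N I = 7 \left(-8\right) = -56$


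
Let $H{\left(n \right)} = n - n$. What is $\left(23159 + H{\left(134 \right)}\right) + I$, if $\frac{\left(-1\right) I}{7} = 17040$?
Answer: $-96121$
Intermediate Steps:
$I = -119280$ ($I = \left(-7\right) 17040 = -119280$)
$H{\left(n \right)} = 0$
$\left(23159 + H{\left(134 \right)}\right) + I = \left(23159 + 0\right) - 119280 = 23159 - 119280 = -96121$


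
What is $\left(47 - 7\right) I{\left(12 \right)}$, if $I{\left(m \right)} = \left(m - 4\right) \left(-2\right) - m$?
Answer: $-1120$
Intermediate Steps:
$I{\left(m \right)} = 8 - 3 m$ ($I{\left(m \right)} = \left(-4 + m\right) \left(-2\right) - m = \left(8 - 2 m\right) - m = 8 - 3 m$)
$\left(47 - 7\right) I{\left(12 \right)} = \left(47 - 7\right) \left(8 - 36\right) = 40 \left(8 - 36\right) = 40 \left(-28\right) = -1120$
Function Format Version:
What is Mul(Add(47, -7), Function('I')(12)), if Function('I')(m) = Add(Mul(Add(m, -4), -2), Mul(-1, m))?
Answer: -1120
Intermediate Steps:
Function('I')(m) = Add(8, Mul(-3, m)) (Function('I')(m) = Add(Mul(Add(-4, m), -2), Mul(-1, m)) = Add(Add(8, Mul(-2, m)), Mul(-1, m)) = Add(8, Mul(-3, m)))
Mul(Add(47, -7), Function('I')(12)) = Mul(Add(47, -7), Add(8, Mul(-3, 12))) = Mul(40, Add(8, -36)) = Mul(40, -28) = -1120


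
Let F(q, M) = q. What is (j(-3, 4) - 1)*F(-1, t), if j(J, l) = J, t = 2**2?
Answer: 4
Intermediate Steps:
t = 4
(j(-3, 4) - 1)*F(-1, t) = (-3 - 1)*(-1) = -4*(-1) = 4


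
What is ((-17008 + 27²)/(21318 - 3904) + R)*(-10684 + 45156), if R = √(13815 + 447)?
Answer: -280584844/8707 + 34472*√14262 ≈ 4.0845e+6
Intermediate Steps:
R = √14262 ≈ 119.42
((-17008 + 27²)/(21318 - 3904) + R)*(-10684 + 45156) = ((-17008 + 27²)/(21318 - 3904) + √14262)*(-10684 + 45156) = ((-17008 + 729)/17414 + √14262)*34472 = (-16279*1/17414 + √14262)*34472 = (-16279/17414 + √14262)*34472 = -280584844/8707 + 34472*√14262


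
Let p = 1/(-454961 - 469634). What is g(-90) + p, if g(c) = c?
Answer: -83213551/924595 ≈ -90.000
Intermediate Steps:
p = -1/924595 (p = 1/(-924595) = -1/924595 ≈ -1.0816e-6)
g(-90) + p = -90 - 1/924595 = -83213551/924595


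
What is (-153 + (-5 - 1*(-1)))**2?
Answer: 24649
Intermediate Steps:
(-153 + (-5 - 1*(-1)))**2 = (-153 + (-5 + 1))**2 = (-153 - 4)**2 = (-157)**2 = 24649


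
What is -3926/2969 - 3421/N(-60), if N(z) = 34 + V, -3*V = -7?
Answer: -30898781/323621 ≈ -95.478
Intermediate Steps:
V = 7/3 (V = -⅓*(-7) = 7/3 ≈ 2.3333)
N(z) = 109/3 (N(z) = 34 + 7/3 = 109/3)
-3926/2969 - 3421/N(-60) = -3926/2969 - 3421/109/3 = -3926*1/2969 - 3421*3/109 = -3926/2969 - 10263/109 = -30898781/323621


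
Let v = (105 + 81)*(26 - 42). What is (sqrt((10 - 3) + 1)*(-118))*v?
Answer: 702336*sqrt(2) ≈ 9.9325e+5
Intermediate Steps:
v = -2976 (v = 186*(-16) = -2976)
(sqrt((10 - 3) + 1)*(-118))*v = (sqrt((10 - 3) + 1)*(-118))*(-2976) = (sqrt(7 + 1)*(-118))*(-2976) = (sqrt(8)*(-118))*(-2976) = ((2*sqrt(2))*(-118))*(-2976) = -236*sqrt(2)*(-2976) = 702336*sqrt(2)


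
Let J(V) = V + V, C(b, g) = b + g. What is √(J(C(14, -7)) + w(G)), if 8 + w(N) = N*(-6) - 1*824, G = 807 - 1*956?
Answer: 2*√19 ≈ 8.7178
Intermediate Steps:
G = -149 (G = 807 - 956 = -149)
J(V) = 2*V
w(N) = -832 - 6*N (w(N) = -8 + (N*(-6) - 1*824) = -8 + (-6*N - 824) = -8 + (-824 - 6*N) = -832 - 6*N)
√(J(C(14, -7)) + w(G)) = √(2*(14 - 7) + (-832 - 6*(-149))) = √(2*7 + (-832 + 894)) = √(14 + 62) = √76 = 2*√19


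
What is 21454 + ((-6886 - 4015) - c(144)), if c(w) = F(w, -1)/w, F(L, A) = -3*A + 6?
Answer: 168847/16 ≈ 10553.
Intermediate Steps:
F(L, A) = 6 - 3*A
c(w) = 9/w (c(w) = (6 - 3*(-1))/w = (6 + 3)/w = 9/w)
21454 + ((-6886 - 4015) - c(144)) = 21454 + ((-6886 - 4015) - 9/144) = 21454 + (-10901 - 9/144) = 21454 + (-10901 - 1*1/16) = 21454 + (-10901 - 1/16) = 21454 - 174417/16 = 168847/16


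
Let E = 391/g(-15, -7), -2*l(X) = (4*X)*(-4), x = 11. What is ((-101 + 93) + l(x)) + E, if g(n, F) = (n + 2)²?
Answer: 13911/169 ≈ 82.314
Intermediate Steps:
l(X) = 8*X (l(X) = -4*X*(-4)/2 = -(-8)*X = 8*X)
g(n, F) = (2 + n)²
E = 391/169 (E = 391/((2 - 15)²) = 391/((-13)²) = 391/169 ≈ 2.3136)
((-101 + 93) + l(x)) + E = ((-101 + 93) + 8*11) + 391/169 = (-8 + 88) + 391/169 = 80 + 391/169 = 13911/169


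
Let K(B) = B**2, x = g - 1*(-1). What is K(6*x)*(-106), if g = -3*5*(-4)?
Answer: -14199336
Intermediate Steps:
g = 60 (g = -15*(-4) = 60)
x = 61 (x = 60 - 1*(-1) = 60 + 1 = 61)
K(6*x)*(-106) = (6*61)**2*(-106) = 366**2*(-106) = 133956*(-106) = -14199336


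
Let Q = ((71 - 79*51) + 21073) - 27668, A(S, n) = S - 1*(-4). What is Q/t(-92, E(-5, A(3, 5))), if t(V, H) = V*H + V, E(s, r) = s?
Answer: -10553/368 ≈ -28.677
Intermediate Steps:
A(S, n) = 4 + S (A(S, n) = S + 4 = 4 + S)
t(V, H) = V + H*V (t(V, H) = H*V + V = V + H*V)
Q = -10553 (Q = ((71 - 4029) + 21073) - 27668 = (-3958 + 21073) - 27668 = 17115 - 27668 = -10553)
Q/t(-92, E(-5, A(3, 5))) = -10553*(-1/(92*(1 - 5))) = -10553/((-92*(-4))) = -10553/368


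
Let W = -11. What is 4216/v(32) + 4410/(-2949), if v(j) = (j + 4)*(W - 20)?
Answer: -46652/8847 ≈ -5.2732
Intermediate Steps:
v(j) = -124 - 31*j (v(j) = (j + 4)*(-11 - 20) = (4 + j)*(-31) = -124 - 31*j)
4216/v(32) + 4410/(-2949) = 4216/(-124 - 31*32) + 4410/(-2949) = 4216/(-124 - 992) + 4410*(-1/2949) = 4216/(-1116) - 1470/983 = 4216*(-1/1116) - 1470/983 = -34/9 - 1470/983 = -46652/8847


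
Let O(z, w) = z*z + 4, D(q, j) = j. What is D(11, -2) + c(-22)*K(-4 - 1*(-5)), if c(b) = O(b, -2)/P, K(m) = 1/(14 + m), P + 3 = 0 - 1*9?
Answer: -212/45 ≈ -4.7111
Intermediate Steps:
O(z, w) = 4 + z² (O(z, w) = z² + 4 = 4 + z²)
P = -12 (P = -3 + (0 - 1*9) = -3 + (0 - 9) = -3 - 9 = -12)
c(b) = -⅓ - b²/12 (c(b) = (4 + b²)/(-12) = (4 + b²)*(-1/12) = -⅓ - b²/12)
D(11, -2) + c(-22)*K(-4 - 1*(-5)) = -2 + (-⅓ - 1/12*(-22)²)/(14 + (-4 - 1*(-5))) = -2 + (-⅓ - 1/12*484)/(14 + (-4 + 5)) = -2 + (-⅓ - 121/3)/(14 + 1) = -2 - 122/3/15 = -2 - 122/3*1/15 = -2 - 122/45 = -212/45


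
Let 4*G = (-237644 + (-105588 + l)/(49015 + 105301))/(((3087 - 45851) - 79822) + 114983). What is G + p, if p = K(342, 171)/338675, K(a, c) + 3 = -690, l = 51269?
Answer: 12416747658777469/1589421483175600 ≈ 7.8121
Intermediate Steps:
K(a, c) = -693 (K(a, c) = -3 - 690 = -693)
p = -693/338675 ≈ -0.0020462
G = 36672325823/4693058192 (G = ((-237644 + (-105588 + 51269)/(49015 + 105301))/(((3087 - 45851) - 79822) + 114983))/4 = ((-237644 - 54319/154316)/((-42764 - 79822) + 114983))/4 = ((-237644 - 54319*1/154316)/(-122586 + 114983))/4 = ((-237644 - 54319/154316)/(-7603))/4 = (-36672325823/154316*(-1/7603))/4 = (1/4)*(36672325823/1173264548) = 36672325823/4693058192 ≈ 7.8142)
G + p = 36672325823/4693058192 - 693/338675 = 12416747658777469/1589421483175600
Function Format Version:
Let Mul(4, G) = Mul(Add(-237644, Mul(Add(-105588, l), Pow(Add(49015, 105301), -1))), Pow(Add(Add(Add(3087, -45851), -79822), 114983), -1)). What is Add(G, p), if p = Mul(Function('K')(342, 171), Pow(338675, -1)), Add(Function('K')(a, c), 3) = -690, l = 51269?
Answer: Rational(12416747658777469, 1589421483175600) ≈ 7.8121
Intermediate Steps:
Function('K')(a, c) = -693 (Function('K')(a, c) = Add(-3, -690) = -693)
p = Rational(-693, 338675) (p = Mul(-693, Pow(338675, -1)) = Mul(-693, Rational(1, 338675)) = Rational(-693, 338675) ≈ -0.0020462)
G = Rational(36672325823, 4693058192) (G = Mul(Rational(1, 4), Mul(Add(-237644, Mul(Add(-105588, 51269), Pow(Add(49015, 105301), -1))), Pow(Add(Add(Add(3087, -45851), -79822), 114983), -1))) = Mul(Rational(1, 4), Mul(Add(-237644, Mul(-54319, Pow(154316, -1))), Pow(Add(Add(-42764, -79822), 114983), -1))) = Mul(Rational(1, 4), Mul(Add(-237644, Mul(-54319, Rational(1, 154316))), Pow(Add(-122586, 114983), -1))) = Mul(Rational(1, 4), Mul(Add(-237644, Rational(-54319, 154316)), Pow(-7603, -1))) = Mul(Rational(1, 4), Mul(Rational(-36672325823, 154316), Rational(-1, 7603))) = Mul(Rational(1, 4), Rational(36672325823, 1173264548)) = Rational(36672325823, 4693058192) ≈ 7.8142)
Add(G, p) = Add(Rational(36672325823, 4693058192), Rational(-693, 338675)) = Rational(12416747658777469, 1589421483175600)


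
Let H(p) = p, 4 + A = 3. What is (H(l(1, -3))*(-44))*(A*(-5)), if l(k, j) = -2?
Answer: 440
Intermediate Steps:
A = -1 (A = -4 + 3 = -1)
(H(l(1, -3))*(-44))*(A*(-5)) = (-2*(-44))*(-1*(-5)) = 88*5 = 440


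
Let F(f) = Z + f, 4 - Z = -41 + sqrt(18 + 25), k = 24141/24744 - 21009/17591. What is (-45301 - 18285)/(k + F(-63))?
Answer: 24386901218121052535792/6082135083458074209 - 1338566240054067009664*sqrt(43)/6082135083458074209 ≈ 2566.4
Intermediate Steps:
k = -31727455/145090568 (k = 24141*(1/24744) - 21009*1/17591 = 8047/8248 - 21009/17591 = -31727455/145090568 ≈ -0.21867)
Z = 45 - sqrt(43) (Z = 4 - (-41 + sqrt(18 + 25)) = 4 - (-41 + sqrt(43)) = 4 + (41 - sqrt(43)) = 45 - sqrt(43) ≈ 38.443)
F(f) = 45 + f - sqrt(43) (F(f) = (45 - sqrt(43)) + f = 45 + f - sqrt(43))
(-45301 - 18285)/(k + F(-63)) = (-45301 - 18285)/(-31727455/145090568 + (45 - 63 - sqrt(43))) = -63586/(-31727455/145090568 + (-18 - sqrt(43))) = -63586/(-2643357679/145090568 - sqrt(43))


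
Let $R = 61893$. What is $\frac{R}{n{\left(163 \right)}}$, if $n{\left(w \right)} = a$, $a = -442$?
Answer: $- \frac{4761}{34} \approx -140.03$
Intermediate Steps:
$n{\left(w \right)} = -442$
$\frac{R}{n{\left(163 \right)}} = \frac{61893}{-442} = 61893 \left(- \frac{1}{442}\right) = - \frac{4761}{34}$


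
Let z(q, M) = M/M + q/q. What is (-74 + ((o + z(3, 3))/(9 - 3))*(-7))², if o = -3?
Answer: 190969/36 ≈ 5304.7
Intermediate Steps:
z(q, M) = 2 (z(q, M) = 1 + 1 = 2)
(-74 + ((o + z(3, 3))/(9 - 3))*(-7))² = (-74 + ((-3 + 2)/(9 - 3))*(-7))² = (-74 - 1/6*(-7))² = (-74 - 1*⅙*(-7))² = (-74 - ⅙*(-7))² = (-74 + 7/6)² = (-437/6)² = 190969/36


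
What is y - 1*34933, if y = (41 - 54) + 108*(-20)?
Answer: -37106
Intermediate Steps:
y = -2173 (y = -13 - 2160 = -2173)
y - 1*34933 = -2173 - 1*34933 = -2173 - 34933 = -37106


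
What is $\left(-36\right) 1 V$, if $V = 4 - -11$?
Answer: $-540$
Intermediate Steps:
$V = 15$ ($V = 4 + 11 = 15$)
$\left(-36\right) 1 V = \left(-36\right) 1 \cdot 15 = \left(-36\right) 15 = -540$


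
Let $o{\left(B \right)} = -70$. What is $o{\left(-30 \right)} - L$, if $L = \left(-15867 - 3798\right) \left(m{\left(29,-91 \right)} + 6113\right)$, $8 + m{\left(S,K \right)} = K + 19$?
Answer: $118638875$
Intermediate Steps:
$m{\left(S,K \right)} = 11 + K$ ($m{\left(S,K \right)} = -8 + \left(K + 19\right) = -8 + \left(19 + K\right) = 11 + K$)
$L = -118638945$ ($L = \left(-15867 - 3798\right) \left(\left(11 - 91\right) + 6113\right) = - 19665 \left(-80 + 6113\right) = \left(-19665\right) 6033 = -118638945$)
$o{\left(-30 \right)} - L = -70 - -118638945 = -70 + 118638945 = 118638875$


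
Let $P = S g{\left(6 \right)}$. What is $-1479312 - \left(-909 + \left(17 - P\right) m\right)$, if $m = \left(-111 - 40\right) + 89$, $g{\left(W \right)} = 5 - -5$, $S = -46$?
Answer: $-1448829$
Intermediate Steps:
$g{\left(W \right)} = 10$ ($g{\left(W \right)} = 5 + 5 = 10$)
$P = -460$ ($P = \left(-46\right) 10 = -460$)
$m = -62$ ($m = -151 + 89 = -62$)
$-1479312 - \left(-909 + \left(17 - P\right) m\right) = -1479312 - \left(-909 + \left(17 - -460\right) \left(-62\right)\right) = -1479312 - \left(-909 + \left(17 + 460\right) \left(-62\right)\right) = -1479312 - \left(-909 + 477 \left(-62\right)\right) = -1479312 - \left(-909 - 29574\right) = -1479312 - -30483 = -1479312 + 30483 = -1448829$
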